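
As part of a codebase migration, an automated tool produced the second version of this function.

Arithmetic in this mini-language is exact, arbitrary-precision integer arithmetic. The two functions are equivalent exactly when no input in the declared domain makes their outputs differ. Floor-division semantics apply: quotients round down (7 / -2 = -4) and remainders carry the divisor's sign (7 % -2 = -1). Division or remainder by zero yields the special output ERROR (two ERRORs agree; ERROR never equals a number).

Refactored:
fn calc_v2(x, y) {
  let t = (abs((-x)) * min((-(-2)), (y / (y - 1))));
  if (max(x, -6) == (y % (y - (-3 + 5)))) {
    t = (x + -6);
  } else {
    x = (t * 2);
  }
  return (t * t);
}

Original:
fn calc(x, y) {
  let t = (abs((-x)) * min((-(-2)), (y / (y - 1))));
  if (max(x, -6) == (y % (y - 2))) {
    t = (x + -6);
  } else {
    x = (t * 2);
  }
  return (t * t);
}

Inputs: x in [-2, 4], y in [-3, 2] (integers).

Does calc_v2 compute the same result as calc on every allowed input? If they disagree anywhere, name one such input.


This is a faithful refactor — arithmetic usage differs; also constant usage differs, but the computed results match everywhere.
Tracing x=1, y=-2: calc: t := 0 | (max(x, -6) == (y % (y - 2))): false | x := 0 | result 0 | calc_v2: t := 0 | (max(x, -6) == (y % (y - (-3 + 5)))): false | x := 0 | result 0 — matching result 0.
Sweeping the whole domain (42 inputs) finds no disagreement.
verdict: equivalent


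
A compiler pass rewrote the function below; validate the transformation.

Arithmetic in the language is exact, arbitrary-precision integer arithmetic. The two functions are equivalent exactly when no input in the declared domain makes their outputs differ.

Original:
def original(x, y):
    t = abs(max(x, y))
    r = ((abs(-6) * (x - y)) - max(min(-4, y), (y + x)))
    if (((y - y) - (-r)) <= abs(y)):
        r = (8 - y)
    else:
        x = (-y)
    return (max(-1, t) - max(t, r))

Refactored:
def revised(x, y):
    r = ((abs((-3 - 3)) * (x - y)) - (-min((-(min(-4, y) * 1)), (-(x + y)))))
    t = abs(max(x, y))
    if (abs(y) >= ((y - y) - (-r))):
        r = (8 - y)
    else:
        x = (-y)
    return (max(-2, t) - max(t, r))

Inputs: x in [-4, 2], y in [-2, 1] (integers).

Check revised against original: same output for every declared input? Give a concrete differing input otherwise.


Equivalent. The edit looks behavioral (`-1` became `-2`), but over these ranges it never changes the outcome.
Every one of the 28 inputs gives matching results.
Spot check at x=-2, y=-1 — original: t becomes 1; next r becomes -3; next (((y - y) - (-r)) <= abs(y)) evaluates to true; next r becomes 9; next final value -8. revised: r becomes -3; next t becomes 1; next (abs(y) >= ((y - y) - (-r))) evaluates to true; next r becomes 9; next final value -8. Both give -8.
verdict: equivalent


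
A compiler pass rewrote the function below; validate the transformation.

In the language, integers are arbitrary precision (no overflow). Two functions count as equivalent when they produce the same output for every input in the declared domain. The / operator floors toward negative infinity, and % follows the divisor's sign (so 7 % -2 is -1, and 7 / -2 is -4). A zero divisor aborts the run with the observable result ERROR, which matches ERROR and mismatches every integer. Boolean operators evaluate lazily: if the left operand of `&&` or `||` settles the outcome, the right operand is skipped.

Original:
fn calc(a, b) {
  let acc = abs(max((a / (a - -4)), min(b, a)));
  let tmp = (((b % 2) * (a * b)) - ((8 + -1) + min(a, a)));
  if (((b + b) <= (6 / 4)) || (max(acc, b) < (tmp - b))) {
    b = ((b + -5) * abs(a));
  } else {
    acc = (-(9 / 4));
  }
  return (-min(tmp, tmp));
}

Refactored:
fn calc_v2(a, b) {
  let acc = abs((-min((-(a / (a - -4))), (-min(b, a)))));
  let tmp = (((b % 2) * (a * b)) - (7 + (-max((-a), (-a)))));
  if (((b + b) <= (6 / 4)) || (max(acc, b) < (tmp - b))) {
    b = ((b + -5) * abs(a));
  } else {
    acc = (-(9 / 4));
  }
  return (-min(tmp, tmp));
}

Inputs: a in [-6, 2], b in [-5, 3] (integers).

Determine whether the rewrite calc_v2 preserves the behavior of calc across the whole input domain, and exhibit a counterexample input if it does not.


Reading the diff, among the changes: constant usage differs; also arithmetic usage differs.
Tracing a=-4, b=-4: calc: a zero divisor aborts: ERROR | calc_v2: a zero divisor aborts: ERROR — matching result ERROR.
An exhaustive pass over the 81 declared inputs shows identical outputs.
verdict: equivalent


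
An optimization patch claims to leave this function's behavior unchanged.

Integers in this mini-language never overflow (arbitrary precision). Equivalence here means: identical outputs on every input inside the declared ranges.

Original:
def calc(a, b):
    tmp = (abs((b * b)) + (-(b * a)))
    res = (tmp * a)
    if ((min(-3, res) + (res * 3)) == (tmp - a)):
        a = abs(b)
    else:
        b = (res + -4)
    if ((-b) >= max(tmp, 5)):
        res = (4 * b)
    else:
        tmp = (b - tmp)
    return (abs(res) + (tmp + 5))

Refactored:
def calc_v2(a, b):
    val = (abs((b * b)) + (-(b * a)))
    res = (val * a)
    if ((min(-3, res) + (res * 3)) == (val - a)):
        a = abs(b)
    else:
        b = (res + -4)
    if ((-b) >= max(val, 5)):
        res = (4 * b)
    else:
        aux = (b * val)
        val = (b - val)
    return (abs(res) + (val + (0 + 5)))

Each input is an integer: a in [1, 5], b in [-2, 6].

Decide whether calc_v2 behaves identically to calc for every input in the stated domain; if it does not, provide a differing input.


Differences: statement counts differ; constant usage differs; local variable names differ; arithmetic usage differs — yet all 45 inputs agree.
verdict: equivalent


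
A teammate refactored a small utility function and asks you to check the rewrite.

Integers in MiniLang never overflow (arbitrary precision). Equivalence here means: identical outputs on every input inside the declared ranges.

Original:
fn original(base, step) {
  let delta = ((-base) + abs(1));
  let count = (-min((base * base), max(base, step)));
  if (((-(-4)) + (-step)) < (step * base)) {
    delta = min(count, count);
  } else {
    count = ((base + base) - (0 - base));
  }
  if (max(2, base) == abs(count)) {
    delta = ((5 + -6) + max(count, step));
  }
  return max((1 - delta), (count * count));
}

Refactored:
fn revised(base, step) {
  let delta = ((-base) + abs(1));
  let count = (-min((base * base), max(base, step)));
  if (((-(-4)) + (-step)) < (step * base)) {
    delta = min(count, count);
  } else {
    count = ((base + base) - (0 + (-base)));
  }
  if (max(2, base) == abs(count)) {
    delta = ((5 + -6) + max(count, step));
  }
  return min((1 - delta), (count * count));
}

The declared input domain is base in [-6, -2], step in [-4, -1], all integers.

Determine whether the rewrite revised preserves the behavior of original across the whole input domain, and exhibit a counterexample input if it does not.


There is a counterexample at base=-6, step=-4: 16 on one side, -3 on the other.
original: delta = 7; count = 4; (((-(-4)) + (-step)) < (step * base)) -> true; delta = 4; (max(2, base) == abs(count)) -> false; return 16
revised: delta = 7; count = 4; (((-(-4)) + (-step)) < (step * base)) -> true; delta = 4; (max(2, base) == abs(count)) -> false; return -3
verdict: not equivalent; witness: base=-6, step=-4


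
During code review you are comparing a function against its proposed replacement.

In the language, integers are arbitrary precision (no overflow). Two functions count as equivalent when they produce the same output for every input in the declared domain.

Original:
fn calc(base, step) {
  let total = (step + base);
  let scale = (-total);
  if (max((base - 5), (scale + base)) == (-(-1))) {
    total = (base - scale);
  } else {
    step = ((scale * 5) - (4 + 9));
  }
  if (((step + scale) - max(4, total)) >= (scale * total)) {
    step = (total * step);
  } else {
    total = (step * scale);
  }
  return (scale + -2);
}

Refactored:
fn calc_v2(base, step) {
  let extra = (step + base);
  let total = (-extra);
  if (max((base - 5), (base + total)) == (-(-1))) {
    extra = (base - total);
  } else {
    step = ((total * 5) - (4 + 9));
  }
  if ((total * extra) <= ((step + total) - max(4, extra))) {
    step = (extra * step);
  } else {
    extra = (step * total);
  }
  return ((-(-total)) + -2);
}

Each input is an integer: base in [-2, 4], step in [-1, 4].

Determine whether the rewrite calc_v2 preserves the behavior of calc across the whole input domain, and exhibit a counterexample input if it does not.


Differences: comparison usage differs; also local variable names differ — yet all 42 inputs agree.
verdict: equivalent


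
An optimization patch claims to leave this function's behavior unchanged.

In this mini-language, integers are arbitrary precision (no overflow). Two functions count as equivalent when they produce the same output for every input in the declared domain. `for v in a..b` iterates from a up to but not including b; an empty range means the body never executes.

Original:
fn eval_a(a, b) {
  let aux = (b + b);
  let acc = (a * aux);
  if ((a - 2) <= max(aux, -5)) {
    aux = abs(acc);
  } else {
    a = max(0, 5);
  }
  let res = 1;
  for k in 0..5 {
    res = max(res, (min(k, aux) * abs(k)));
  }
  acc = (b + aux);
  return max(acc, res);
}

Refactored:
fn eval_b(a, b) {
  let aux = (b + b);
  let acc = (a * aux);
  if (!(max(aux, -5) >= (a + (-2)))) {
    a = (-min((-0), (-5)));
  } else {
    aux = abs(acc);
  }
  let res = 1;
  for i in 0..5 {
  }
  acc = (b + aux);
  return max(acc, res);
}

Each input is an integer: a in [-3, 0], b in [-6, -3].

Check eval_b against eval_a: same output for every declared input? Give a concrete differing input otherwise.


These are not equivalent — on a=-3, b=-3 the outputs split (16 vs 15).
eval_a: aux := -6 | acc := 18 | ((a - 2) <= max(aux, -5)): true | aux := 18 | res := 1 | iter k=0: | res := 1 | iter k=1: | res := 1 | iter k=2: | res := 4 | iter k=3: | res := 9 | iter k=4: | res := 16 | acc := 15 | result 16
eval_b: aux := -6 | acc := 18 | (!(max(aux, -5) >= (a + (-2)))): false | aux := 18 | res := 1 | iter i=0: | iter i=1: | iter i=2: | iter i=3: | iter i=4: | acc := 15 | result 15
verdict: not equivalent; witness: a=-3, b=-3


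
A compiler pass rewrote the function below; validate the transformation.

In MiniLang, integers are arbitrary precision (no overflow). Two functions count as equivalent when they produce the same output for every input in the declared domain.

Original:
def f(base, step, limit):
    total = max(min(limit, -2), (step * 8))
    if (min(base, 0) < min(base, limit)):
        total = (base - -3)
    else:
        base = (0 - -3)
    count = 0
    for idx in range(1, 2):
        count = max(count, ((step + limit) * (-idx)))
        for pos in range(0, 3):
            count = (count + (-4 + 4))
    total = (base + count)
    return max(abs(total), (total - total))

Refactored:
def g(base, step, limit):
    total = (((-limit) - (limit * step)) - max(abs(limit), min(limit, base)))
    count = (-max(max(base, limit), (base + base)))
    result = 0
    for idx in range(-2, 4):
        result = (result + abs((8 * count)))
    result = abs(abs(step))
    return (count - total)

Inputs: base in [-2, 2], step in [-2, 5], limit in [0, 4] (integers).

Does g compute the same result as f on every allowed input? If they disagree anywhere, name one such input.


These are not equivalent — on base=-2, step=-2, limit=0 the outputs split (5 vs 0).
f: total = -2; (min(base, 0) < min(base, limit)) -> false; base = 3; count = 0; [idx=1]; count = 2; [pos=0]; count = 2; [pos=1]; count = 2; [pos=2]; count = 2; total = 5; return 5
g: total = 0; count = 0; result = 0; [idx=-2]; result = 0; [idx=-1]; result = 0; [idx=0]; result = 0; [idx=1]; result = 0; [idx=2]; result = 0; [idx=3]; result = 0; result = 2; return 0
verdict: not equivalent; witness: base=-2, step=-2, limit=0


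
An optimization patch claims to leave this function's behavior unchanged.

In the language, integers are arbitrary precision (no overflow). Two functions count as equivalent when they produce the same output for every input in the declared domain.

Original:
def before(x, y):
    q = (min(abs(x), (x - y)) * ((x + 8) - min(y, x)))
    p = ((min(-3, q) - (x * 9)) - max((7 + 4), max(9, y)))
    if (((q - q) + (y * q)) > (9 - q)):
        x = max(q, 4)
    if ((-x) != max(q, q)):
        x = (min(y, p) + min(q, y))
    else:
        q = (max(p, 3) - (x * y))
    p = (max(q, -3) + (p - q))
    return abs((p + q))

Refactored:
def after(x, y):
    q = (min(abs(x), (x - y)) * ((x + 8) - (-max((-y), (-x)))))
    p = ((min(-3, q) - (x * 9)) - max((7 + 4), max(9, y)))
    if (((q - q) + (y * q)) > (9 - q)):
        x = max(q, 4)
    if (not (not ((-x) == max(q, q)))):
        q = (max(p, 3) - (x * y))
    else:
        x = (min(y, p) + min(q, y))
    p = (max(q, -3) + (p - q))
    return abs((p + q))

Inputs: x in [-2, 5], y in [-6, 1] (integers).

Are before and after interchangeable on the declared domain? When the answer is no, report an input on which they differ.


Although comparison usage differs, min/max/abs usage differs, boolean connective usage differs, 64/64 inputs agree.
verdict: equivalent


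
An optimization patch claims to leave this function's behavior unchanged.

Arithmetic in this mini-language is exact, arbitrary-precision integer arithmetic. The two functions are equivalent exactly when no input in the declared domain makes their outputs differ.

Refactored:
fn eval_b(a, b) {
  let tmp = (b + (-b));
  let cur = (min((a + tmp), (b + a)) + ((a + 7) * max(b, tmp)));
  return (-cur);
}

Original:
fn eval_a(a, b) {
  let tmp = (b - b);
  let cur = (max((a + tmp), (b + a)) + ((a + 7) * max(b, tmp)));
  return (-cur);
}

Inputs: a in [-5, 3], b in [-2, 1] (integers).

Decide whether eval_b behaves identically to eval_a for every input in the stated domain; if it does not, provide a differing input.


There is a counterexample at a=-5, b=-2: 5 on one side, 7 on the other.
eval_a: tmp=0, then cur=-5, then returns 5
eval_b: tmp=0, then cur=-7, then returns 7
verdict: not equivalent; witness: a=-5, b=-2


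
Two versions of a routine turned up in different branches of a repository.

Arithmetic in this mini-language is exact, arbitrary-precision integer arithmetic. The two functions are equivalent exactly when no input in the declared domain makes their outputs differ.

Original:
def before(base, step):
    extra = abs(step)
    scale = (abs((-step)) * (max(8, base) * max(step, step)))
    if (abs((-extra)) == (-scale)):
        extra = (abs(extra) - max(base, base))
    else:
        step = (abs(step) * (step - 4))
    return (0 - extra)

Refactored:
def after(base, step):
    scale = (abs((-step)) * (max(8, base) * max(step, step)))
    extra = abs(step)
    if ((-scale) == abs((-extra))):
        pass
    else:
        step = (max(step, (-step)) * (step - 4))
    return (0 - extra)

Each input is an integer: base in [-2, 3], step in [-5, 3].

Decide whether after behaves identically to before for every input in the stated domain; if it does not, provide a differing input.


The rewrite breaks on base=-2, step=0, where the results are -2 and 0.
before: extra=0, then scale=0, then (abs((-extra)) == (-scale)) is true, then extra=2, then returns -2
after: scale=0, then extra=0, then ((-scale) == abs((-extra))) is true, then returns 0
verdict: not equivalent; witness: base=-2, step=0


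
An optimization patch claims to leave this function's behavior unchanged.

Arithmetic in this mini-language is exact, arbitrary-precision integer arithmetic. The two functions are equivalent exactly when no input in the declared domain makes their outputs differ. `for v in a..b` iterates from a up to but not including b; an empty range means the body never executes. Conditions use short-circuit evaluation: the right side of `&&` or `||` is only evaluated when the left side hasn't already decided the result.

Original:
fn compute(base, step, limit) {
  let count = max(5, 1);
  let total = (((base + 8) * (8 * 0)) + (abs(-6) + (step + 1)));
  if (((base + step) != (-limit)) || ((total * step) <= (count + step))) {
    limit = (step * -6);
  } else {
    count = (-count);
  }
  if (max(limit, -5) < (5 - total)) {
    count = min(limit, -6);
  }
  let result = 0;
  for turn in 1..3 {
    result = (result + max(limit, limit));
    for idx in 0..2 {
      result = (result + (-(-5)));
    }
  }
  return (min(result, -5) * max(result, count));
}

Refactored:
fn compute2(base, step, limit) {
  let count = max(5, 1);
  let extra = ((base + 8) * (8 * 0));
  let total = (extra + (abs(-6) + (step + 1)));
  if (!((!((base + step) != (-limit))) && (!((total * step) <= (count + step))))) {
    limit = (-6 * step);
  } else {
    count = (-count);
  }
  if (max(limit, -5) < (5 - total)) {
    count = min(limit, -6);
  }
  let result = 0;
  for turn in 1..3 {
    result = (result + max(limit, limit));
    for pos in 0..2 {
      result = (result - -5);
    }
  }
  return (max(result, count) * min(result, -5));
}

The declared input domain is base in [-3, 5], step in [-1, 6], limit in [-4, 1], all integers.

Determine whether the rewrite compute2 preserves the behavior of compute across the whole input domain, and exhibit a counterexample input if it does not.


Reading the diff, among the changes: arithmetic usage differs; also statement counts differ; also local variable names differ; also boolean connective usage differs.
Tracing base=-3, step=1, limit=-2: compute: count := 5 | total := 8 | (((base + step) != (-limit)) || ((total * step) <= (count + step))): true | limit := -6 | (max(limit, -5) < (5 - total)): true | count := -6 | result := 0 | iter turn=1: | result := -6 | iter idx=0: | result := -1 | iter idx=1: | result := 4 | iter turn=2: | result := -2 | iter idx=0: | result := 3 | iter idx=1: | result := 8 | result -40 | compute2: count := 5 | extra := 0 | total := 8 | (!((!((base + step) != (-limit))) && (!((total * step) <= (count + step))))): true | limit := -6 | (max(limit, -5) < (5 - total)): true | count := -6 | result := 0 | iter turn=1: | result := -6 | iter pos=0: | result := -1 | iter pos=1: | result := 4 | iter turn=2: | result := -2 | iter pos=0: | result := 3 | iter pos=1: | result := 8 | result -40 — matching result -40.
Across all 432 domain points the two functions coincide.
verdict: equivalent


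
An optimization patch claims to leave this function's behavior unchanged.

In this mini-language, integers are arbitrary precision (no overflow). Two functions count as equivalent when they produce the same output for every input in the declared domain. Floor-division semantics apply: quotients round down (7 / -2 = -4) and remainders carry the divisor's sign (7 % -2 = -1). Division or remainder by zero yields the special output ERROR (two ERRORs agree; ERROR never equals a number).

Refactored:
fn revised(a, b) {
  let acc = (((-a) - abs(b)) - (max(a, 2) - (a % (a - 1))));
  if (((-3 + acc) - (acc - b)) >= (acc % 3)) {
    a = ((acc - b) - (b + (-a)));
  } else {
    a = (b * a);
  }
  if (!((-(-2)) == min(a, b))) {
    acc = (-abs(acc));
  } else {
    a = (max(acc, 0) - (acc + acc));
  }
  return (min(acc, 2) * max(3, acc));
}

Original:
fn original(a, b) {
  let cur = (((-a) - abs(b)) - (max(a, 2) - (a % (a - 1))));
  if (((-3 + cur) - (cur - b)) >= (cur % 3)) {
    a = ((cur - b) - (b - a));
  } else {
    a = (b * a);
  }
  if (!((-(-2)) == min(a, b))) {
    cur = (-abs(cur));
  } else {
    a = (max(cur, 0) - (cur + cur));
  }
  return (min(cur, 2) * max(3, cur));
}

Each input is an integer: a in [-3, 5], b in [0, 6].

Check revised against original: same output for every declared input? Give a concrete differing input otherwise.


Equivalent — the differences include local variable names differ; also arithmetic usage differs, yet no declared input distinguishes the two.
Tracing a=1, b=4: original: divide-by-zero, output ERROR | revised: divide-by-zero, output ERROR — matching result ERROR.
Across all 63 domain points the two functions coincide.
verdict: equivalent


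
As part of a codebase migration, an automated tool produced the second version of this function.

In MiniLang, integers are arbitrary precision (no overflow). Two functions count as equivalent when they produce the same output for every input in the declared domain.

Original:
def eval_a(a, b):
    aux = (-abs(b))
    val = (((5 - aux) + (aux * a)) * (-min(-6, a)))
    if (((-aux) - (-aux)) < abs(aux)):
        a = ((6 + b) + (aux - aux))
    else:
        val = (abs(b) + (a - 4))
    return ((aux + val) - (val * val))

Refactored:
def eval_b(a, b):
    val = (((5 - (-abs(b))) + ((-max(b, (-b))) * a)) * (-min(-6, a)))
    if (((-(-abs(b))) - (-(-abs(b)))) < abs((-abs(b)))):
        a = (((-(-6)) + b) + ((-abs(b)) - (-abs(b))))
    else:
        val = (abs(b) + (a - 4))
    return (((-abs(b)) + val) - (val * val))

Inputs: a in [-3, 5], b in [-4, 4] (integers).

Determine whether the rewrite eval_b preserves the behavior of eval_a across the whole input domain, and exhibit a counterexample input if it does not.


Changes here: min/max/abs usage differs; and statement counts differ; and local variable names differ; the full 81-point sweep finds no disagreement.
verdict: equivalent


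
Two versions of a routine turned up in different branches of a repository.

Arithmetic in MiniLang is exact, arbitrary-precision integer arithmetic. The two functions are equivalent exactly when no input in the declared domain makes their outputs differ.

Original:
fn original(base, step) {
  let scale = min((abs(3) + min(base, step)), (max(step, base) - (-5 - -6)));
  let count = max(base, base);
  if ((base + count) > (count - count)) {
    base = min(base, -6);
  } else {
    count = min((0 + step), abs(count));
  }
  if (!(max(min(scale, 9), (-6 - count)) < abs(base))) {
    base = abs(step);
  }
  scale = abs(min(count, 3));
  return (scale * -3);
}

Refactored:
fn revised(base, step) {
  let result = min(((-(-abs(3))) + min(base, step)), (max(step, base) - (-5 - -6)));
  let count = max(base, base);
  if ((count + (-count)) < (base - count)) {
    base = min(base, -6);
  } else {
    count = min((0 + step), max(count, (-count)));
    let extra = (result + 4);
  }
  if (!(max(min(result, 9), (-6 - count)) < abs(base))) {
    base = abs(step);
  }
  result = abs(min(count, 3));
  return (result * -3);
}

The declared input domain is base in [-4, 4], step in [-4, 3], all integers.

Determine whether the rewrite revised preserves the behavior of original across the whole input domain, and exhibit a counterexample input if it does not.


There is a counterexample at base=1, step=-4: -3 on one side, -12 on the other.
original: scale := -1 | count := 1 | ((base + count) > (count - count)): true | base := -6 | (!(max(min(scale, 9), (-6 - count)) < abs(base))): false | scale := 1 | result -3
revised: result := -1 | count := 1 | ((count + (-count)) < (base - count)): false | count := -4 | extra := 3 | (!(max(min(result, 9), (-6 - count)) < abs(base))): false | result := 4 | result -12
verdict: not equivalent; witness: base=1, step=-4


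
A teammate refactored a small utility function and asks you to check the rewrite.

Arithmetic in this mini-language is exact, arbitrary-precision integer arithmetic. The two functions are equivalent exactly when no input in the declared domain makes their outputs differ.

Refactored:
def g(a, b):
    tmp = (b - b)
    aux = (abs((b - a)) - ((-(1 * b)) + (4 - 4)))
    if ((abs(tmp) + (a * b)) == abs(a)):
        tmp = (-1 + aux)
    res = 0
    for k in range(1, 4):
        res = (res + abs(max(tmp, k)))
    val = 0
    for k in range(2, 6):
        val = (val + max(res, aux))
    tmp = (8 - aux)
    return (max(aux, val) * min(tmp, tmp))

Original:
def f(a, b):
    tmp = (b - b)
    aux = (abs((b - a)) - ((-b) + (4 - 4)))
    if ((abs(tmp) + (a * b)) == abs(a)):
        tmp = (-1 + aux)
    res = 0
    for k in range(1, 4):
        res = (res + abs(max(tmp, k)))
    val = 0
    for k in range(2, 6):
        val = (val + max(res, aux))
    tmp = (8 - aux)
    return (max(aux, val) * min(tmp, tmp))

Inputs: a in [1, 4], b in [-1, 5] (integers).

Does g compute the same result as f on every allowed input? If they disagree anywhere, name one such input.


Side by side, the visible changes include: arithmetic usage differs; and constant usage differs.
Spot check at a=4, b=0 — f: tmp := 0 | aux := 4 | ((abs(tmp) + (a * b)) == abs(a)): false | res := 0 | iter k=1: | res := 1 | iter k=2: | res := 3 | iter k=3: | res := 6 | val := 0 | iter k=2: | val := 6 | iter k=3: | val := 12 | iter k=4: | val := 18 | iter k=5: | val := 24 | tmp := 4 | result 96. g: tmp := 0 | aux := 4 | ((abs(tmp) + (a * b)) == abs(a)): false | res := 0 | iter k=1: | res := 1 | iter k=2: | res := 3 | iter k=3: | res := 6 | val := 0 | iter k=2: | val := 6 | iter k=3: | val := 12 | iter k=4: | val := 18 | iter k=5: | val := 24 | tmp := 4 | result 96. Both give 96.
Checked all 28 inputs in the declared domain: the outputs agree on every one.
verdict: equivalent


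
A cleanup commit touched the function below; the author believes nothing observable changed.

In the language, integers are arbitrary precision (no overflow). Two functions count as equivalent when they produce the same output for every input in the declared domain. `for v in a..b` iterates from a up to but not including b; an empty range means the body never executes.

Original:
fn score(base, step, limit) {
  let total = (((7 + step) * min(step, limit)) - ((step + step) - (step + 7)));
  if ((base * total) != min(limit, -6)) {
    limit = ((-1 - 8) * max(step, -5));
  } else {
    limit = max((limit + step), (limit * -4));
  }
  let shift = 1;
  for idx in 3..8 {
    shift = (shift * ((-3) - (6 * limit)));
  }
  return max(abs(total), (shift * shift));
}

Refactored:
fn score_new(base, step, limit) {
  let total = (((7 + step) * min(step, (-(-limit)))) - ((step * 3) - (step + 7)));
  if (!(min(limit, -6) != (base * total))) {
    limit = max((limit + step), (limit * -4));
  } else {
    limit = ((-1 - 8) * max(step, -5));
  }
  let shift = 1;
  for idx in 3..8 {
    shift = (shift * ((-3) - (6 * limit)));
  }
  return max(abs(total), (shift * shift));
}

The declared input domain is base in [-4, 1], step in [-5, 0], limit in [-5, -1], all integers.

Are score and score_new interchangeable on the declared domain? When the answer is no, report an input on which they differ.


base=-3, step=-5, limit=-5 yields 792594609605189126649 from score but 2299463235875612705183649 from score_new.
verdict: not equivalent; witness: base=-3, step=-5, limit=-5


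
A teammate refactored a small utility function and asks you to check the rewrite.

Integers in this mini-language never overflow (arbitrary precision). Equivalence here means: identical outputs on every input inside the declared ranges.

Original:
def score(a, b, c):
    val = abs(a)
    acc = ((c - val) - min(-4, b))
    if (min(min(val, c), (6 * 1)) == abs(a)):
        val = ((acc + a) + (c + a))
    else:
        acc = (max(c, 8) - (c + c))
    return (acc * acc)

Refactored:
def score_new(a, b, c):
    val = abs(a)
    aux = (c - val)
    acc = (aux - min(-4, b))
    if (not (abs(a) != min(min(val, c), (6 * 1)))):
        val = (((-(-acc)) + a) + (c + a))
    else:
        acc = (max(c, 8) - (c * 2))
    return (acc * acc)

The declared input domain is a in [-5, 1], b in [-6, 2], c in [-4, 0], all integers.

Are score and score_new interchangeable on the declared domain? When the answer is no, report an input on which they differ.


Reading the diff, among the changes: arithmetic usage differs, and statement counts differ, and boolean connective usage differs, and constant usage differs, and comparison usage differs, and local variable names differ.
Tracing a=0, b=-4, c=-3: score: val := 0 | acc := 1 | (min(min(val, c), (6 * 1)) == abs(a)): false | acc := 14 | result 196 | score_new: val := 0 | aux := -3 | acc := 1 | (not (abs(a) != min(min(val, c), (6 * 1)))): false | acc := 14 | result 196 — matching result 196.
An exhaustive pass over the 315 declared inputs shows identical outputs.
verdict: equivalent


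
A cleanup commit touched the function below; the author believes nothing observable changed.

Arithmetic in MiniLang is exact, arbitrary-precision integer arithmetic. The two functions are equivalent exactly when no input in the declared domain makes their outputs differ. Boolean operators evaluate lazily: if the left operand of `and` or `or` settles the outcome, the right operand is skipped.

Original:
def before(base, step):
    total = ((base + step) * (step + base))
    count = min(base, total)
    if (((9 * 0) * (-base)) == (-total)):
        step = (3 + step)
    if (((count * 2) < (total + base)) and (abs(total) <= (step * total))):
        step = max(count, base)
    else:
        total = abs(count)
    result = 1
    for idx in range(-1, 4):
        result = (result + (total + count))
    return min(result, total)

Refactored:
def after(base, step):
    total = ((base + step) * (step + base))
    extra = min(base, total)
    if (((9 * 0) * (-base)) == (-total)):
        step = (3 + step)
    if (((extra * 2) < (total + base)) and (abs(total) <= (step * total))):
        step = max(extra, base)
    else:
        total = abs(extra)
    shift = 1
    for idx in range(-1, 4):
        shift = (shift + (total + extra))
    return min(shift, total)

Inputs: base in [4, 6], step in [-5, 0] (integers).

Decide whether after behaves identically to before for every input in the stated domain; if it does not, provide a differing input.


The two versions differ — the changes include local variable names differ.
One worked example (base=5, step=-5) — before: total becomes 0; next count becomes 0; next (((9 * 0) * (-base)) == (-total)) evaluates to true; next step becomes -2; next (((count * 2) < (total + base)) and (abs(total) <= (step * total))) evaluates to true; next step becomes 5; next result becomes 1; next at idx=-1:; next result becomes 1; next at idx=0:; next result becomes 1; next at idx=1:; next result becomes 1; next at idx=2:; next result becomes 1; next at idx=3:; next result becomes 1; next final value 0; after: total becomes 0; next extra becomes 0; next (((9 * 0) * (-base)) == (-total)) evaluates to true; next step becomes -2; next (((extra * 2) < (total + base)) and (abs(total) <= (step * total))) evaluates to true; next step becomes 5; next shift becomes 1; next at idx=-1:; next shift becomes 1; next at idx=0:; next shift becomes 1; next at idx=1:; next shift becomes 1; next at idx=2:; next shift becomes 1; next at idx=3:; next shift becomes 1; next final value 0; agreement on 0.
An exhaustive pass over the 18 declared inputs shows identical outputs.
verdict: equivalent


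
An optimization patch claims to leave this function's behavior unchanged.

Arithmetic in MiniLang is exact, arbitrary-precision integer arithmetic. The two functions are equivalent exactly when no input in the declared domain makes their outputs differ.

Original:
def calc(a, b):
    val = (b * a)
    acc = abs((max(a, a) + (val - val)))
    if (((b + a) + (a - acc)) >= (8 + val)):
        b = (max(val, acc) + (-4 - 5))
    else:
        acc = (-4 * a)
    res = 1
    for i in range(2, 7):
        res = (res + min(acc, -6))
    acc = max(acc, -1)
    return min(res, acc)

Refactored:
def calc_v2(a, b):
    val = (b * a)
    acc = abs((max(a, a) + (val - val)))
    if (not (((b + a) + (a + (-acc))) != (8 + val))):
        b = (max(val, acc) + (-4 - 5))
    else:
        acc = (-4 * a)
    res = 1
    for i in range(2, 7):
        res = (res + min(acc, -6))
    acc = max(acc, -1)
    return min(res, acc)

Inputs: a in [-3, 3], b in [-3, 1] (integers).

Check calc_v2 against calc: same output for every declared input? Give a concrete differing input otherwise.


Take a=3, b=-3.
calc: val := -9 | acc := 3 | (((b + a) + (a - acc)) >= (8 + val)): true | b := -6 | res := 1 | iter i=2: | res := -5 | iter i=3: | res := -11 | iter i=4: | res := -17 | iter i=5: | res := -23 | iter i=6: | res := -29 | acc := 3 | result -29
calc_v2: val := -9 | acc := 3 | (not (((b + a) + (a + (-acc))) != (8 + val))): false | acc := -12 | res := 1 | iter i=2: | res := -11 | iter i=3: | res := -23 | iter i=4: | res := -35 | iter i=5: | res := -47 | iter i=6: | res := -59 | acc := -1 | result -59
-29 and -59 differ, so these are not the same function on this domain.
verdict: not equivalent; witness: a=3, b=-3


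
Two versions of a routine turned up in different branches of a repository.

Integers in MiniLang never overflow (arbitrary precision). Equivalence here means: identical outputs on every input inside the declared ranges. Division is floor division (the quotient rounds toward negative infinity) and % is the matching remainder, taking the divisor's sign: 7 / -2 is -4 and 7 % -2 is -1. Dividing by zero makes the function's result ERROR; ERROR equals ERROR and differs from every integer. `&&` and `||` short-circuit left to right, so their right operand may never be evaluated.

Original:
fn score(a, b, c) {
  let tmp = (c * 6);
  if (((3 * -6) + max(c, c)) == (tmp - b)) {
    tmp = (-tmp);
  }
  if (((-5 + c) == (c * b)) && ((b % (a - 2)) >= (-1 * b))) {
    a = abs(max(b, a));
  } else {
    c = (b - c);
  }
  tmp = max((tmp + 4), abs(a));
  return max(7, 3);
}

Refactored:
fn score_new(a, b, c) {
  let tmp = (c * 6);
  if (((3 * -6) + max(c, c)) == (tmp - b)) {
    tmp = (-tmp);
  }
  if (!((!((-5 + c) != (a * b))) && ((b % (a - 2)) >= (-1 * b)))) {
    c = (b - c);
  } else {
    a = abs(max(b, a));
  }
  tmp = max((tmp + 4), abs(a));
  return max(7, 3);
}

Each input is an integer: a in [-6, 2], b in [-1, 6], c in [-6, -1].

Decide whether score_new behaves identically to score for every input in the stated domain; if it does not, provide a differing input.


Try a=2, b=2, c=-5.
score: tmp=-30, then (((3 * -6) + max(c, c)) == (tmp - b)) is false, then a zero divisor aborts: ERROR
score_new: tmp=-30, then (((3 * -6) + max(c, c)) == (tmp - b)) is false, then (!((!((-5 + c) != (a * b))) && ((b % (a - 2)) >= (-1 * b)))) is true, then c=7, then tmp=2, then returns 7
ERROR and 7 differ, so these are not the same function on this domain.
verdict: not equivalent; witness: a=2, b=2, c=-5


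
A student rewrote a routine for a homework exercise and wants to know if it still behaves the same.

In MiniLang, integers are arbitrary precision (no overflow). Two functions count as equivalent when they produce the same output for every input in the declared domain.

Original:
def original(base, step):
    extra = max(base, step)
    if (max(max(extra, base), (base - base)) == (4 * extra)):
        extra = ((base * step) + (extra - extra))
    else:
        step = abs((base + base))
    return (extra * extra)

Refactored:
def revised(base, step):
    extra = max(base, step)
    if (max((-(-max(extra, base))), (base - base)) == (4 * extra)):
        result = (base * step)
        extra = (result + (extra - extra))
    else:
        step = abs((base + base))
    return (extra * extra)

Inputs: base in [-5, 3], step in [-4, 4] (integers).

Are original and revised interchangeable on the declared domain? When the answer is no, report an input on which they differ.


The two versions differ — the changes include statement counts differ; local variable names differ.
As a probe, take base=1, step=1: original runs extra = 1; (max(max(extra, base), (base - base)) == (4 * extra)) -> false; step = 2; return 1; revised runs extra = 1; (max((-(-max(extra, base))), (base - base)) == (4 * extra)) -> false; step = 2; return 1; both end at 1.
An exhaustive pass over the 81 declared inputs shows identical outputs.
verdict: equivalent


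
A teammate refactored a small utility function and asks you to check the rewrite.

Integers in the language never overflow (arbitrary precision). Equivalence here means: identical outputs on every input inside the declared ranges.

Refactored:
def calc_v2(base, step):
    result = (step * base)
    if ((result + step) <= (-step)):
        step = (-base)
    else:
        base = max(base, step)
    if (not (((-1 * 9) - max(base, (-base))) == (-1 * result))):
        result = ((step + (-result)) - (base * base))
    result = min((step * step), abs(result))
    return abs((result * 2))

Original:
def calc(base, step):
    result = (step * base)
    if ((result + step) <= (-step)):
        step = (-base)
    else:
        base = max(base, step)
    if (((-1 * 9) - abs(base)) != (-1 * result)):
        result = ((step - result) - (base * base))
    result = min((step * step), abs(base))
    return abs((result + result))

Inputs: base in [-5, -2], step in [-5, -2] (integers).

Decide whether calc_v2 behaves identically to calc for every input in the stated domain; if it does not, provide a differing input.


Take base=-5, step=-5.
calc: result becomes 25; next ((result + step) <= (-step)) evaluates to false; next base becomes -5; next (((-1 * 9) - abs(base)) != (-1 * result)) evaluates to true; next result becomes -55; next result becomes 5; next final value 10
calc_v2: result becomes 25; next ((result + step) <= (-step)) evaluates to false; next base becomes -5; next (not (((-1 * 9) - max(base, (-base))) == (-1 * result))) evaluates to true; next result becomes -55; next result becomes 25; next final value 50
10 and 50 differ, so these are not the same function on this domain.
verdict: not equivalent; witness: base=-5, step=-5


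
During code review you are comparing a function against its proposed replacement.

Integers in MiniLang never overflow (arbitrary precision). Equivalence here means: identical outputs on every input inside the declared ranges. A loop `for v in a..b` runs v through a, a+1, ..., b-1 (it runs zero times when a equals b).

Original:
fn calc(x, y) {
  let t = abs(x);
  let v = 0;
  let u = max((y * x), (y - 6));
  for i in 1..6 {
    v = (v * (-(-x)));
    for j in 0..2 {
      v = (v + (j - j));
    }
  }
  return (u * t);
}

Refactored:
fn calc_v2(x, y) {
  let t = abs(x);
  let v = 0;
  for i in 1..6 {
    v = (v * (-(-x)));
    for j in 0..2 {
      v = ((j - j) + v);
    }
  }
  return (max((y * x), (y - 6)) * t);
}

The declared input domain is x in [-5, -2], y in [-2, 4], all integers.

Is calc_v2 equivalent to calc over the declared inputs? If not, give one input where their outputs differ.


Reading the diff, among the changes: local variable names differ, statement counts differ.
Tracing x=-3, y=-2: calc: t=3, then v=0, then u=6, then (i=1), then v=0, then (j=0), then v=0, then (j=1), then v=0, then (i=2), then v=0, then (j=0), then v=0, then (j=1), then v=0, then (i=3), then v=0, then (j=0), then v=0, then (j=1), then v=0, then (i=4), then v=0, then (j=0), then v=0, then (j=1), then v=0, then (i=5), then v=0, then (j=0), then v=0, then (j=1), then v=0, then returns 18 | calc_v2: t=3, then v=0, then (i=1), then v=0, then (j=0), then v=0, then (j=1), then v=0, then (i=2), then v=0, then (j=0), then v=0, then (j=1), then v=0, then (i=3), then v=0, then (j=0), then v=0, then (j=1), then v=0, then (i=4), then v=0, then (j=0), then v=0, then (j=1), then v=0, then (i=5), then v=0, then (j=0), then v=0, then (j=1), then v=0, then returns 18 — matching result 18.
Checked all 28 inputs in the declared domain: the outputs agree on every one.
verdict: equivalent


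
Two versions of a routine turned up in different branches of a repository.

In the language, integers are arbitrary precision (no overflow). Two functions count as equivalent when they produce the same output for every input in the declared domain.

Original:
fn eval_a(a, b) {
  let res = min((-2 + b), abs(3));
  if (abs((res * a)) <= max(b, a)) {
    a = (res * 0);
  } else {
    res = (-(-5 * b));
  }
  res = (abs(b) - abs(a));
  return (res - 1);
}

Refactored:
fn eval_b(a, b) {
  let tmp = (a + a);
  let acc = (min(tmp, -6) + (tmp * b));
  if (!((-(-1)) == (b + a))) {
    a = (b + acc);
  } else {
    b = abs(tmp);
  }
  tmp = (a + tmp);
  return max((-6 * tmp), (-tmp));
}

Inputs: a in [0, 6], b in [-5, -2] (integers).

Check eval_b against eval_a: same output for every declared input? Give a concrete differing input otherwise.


Run the pair on a=0, b=-5.
eval_a: res=-7, then (abs((res * a)) <= max(b, a)) is true, then a=0, then res=5, then returns 4
eval_b: tmp=0, then acc=-6, then (!((-(-1)) == (b + a))) is true, then a=-11, then tmp=-11, then returns 66
4 against 66: the behavior changed.
verdict: not equivalent; witness: a=0, b=-5
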